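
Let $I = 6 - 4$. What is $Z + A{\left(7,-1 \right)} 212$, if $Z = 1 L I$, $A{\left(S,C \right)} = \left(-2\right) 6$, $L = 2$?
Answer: $-2540$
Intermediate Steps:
$A{\left(S,C \right)} = -12$
$I = 2$
$Z = 4$ ($Z = 1 \cdot 2 \cdot 2 = 2 \cdot 2 = 4$)
$Z + A{\left(7,-1 \right)} 212 = 4 - 2544 = -2540$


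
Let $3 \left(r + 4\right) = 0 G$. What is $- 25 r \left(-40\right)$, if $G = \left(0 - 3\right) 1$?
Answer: $-4000$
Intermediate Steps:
$G = -3$ ($G = \left(-3\right) 1 = -3$)
$r = -4$ ($r = -4 + \frac{0 \left(-3\right)}{3} = -4 + \frac{1}{3} \cdot 0 = -4 + 0 = -4$)
$- 25 r \left(-40\right) = \left(-25\right) \left(-4\right) \left(-40\right) = 100 \left(-40\right) = -4000$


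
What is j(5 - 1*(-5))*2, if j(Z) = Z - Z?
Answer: 0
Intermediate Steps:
j(Z) = 0
j(5 - 1*(-5))*2 = 0*2 = 0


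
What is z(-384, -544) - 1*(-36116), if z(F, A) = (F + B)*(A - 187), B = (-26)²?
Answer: -177336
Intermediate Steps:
B = 676
z(F, A) = (-187 + A)*(676 + F) (z(F, A) = (F + 676)*(A - 187) = (676 + F)*(-187 + A) = (-187 + A)*(676 + F))
z(-384, -544) - 1*(-36116) = (-126412 - 187*(-384) + 676*(-544) - 544*(-384)) - 1*(-36116) = (-126412 + 71808 - 367744 + 208896) + 36116 = -213452 + 36116 = -177336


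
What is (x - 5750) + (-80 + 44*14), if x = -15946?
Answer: -21160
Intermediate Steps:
(x - 5750) + (-80 + 44*14) = (-15946 - 5750) + (-80 + 44*14) = -21696 + (-80 + 616) = -21696 + 536 = -21160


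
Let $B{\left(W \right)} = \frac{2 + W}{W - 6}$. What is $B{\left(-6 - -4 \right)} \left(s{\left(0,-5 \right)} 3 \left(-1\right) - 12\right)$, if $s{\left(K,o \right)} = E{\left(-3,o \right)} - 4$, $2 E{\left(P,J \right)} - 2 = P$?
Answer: $0$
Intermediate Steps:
$B{\left(W \right)} = \frac{2 + W}{-6 + W}$
$E{\left(P,J \right)} = 1 + \frac{P}{2}$
$s{\left(K,o \right)} = - \frac{9}{2}$ ($s{\left(K,o \right)} = \left(1 + \frac{1}{2} \left(-3\right)\right) - 4 = \left(1 - \frac{3}{2}\right) - 4 = - \frac{1}{2} - 4 = - \frac{9}{2}$)
$B{\left(-6 - -4 \right)} \left(s{\left(0,-5 \right)} 3 \left(-1\right) - 12\right) = \frac{2 - 2}{-6 - 2} \left(\left(- \frac{9}{2}\right) 3 \left(-1\right) - 12\right) = \frac{2 + \left(-6 + 4\right)}{-6 + \left(-6 + 4\right)} \left(\left(- \frac{27}{2}\right) \left(-1\right) - 12\right) = \frac{2 - 2}{-6 - 2} \left(\frac{27}{2} - 12\right) = \frac{1}{-8} \cdot 0 \cdot \frac{3}{2} = \left(- \frac{1}{8}\right) 0 \cdot \frac{3}{2} = 0 \cdot \frac{3}{2} = 0$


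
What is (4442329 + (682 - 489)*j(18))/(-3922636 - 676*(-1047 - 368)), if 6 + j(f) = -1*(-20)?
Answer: -4445031/2966096 ≈ -1.4986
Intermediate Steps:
j(f) = 14 (j(f) = -6 - 1*(-20) = -6 + 20 = 14)
(4442329 + (682 - 489)*j(18))/(-3922636 - 676*(-1047 - 368)) = (4442329 + (682 - 489)*14)/(-3922636 - 676*(-1047 - 368)) = (4442329 + 193*14)/(-3922636 - 676*(-1415)) = (4442329 + 2702)/(-3922636 + 956540) = 4445031/(-2966096) = 4445031*(-1/2966096) = -4445031/2966096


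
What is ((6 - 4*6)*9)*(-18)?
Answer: 2916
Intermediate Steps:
((6 - 4*6)*9)*(-18) = ((6 - 24)*9)*(-18) = -18*9*(-18) = -162*(-18) = 2916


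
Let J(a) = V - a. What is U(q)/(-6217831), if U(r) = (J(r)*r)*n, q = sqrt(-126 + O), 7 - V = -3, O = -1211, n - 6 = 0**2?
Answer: -8022/6217831 - 60*I*sqrt(1337)/6217831 ≈ -0.0012902 - 0.00035284*I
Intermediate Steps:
n = 6 (n = 6 + 0**2 = 6 + 0 = 6)
V = 10 (V = 7 - 1*(-3) = 7 + 3 = 10)
J(a) = 10 - a
q = I*sqrt(1337) (q = sqrt(-126 - 1211) = sqrt(-1337) = I*sqrt(1337) ≈ 36.565*I)
U(r) = 6*r*(10 - r) (U(r) = ((10 - r)*r)*6 = (r*(10 - r))*6 = 6*r*(10 - r))
U(q)/(-6217831) = (6*(I*sqrt(1337))*(10 - I*sqrt(1337)))/(-6217831) = (6*(I*sqrt(1337))*(10 - I*sqrt(1337)))*(-1/6217831) = (6*I*sqrt(1337)*(10 - I*sqrt(1337)))*(-1/6217831) = -6*I*sqrt(1337)*(10 - I*sqrt(1337))/6217831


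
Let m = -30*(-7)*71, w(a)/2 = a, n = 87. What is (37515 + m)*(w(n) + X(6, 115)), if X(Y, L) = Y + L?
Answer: 15465375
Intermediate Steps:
X(Y, L) = L + Y
w(a) = 2*a
m = 14910 (m = 210*71 = 14910)
(37515 + m)*(w(n) + X(6, 115)) = (37515 + 14910)*(2*87 + (115 + 6)) = 52425*(174 + 121) = 52425*295 = 15465375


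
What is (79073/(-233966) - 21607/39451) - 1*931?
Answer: -8601484184331/9230192666 ≈ -931.89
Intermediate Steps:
(79073/(-233966) - 21607/39451) - 1*931 = (79073*(-1/233966) - 21607*1/39451) - 931 = (-79073/233966 - 21607/39451) - 931 = -8174812285/9230192666 - 931 = -8601484184331/9230192666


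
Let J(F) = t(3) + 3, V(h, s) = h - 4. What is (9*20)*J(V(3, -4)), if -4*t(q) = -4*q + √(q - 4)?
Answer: 1080 - 45*I ≈ 1080.0 - 45.0*I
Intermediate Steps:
t(q) = q - √(-4 + q)/4 (t(q) = -(-4*q + √(q - 4))/4 = -(-4*q + √(-4 + q))/4 = -(√(-4 + q) - 4*q)/4 = q - √(-4 + q)/4)
V(h, s) = -4 + h
J(F) = 6 - I/4 (J(F) = (3 - √(-4 + 3)/4) + 3 = (3 - I/4) + 3 = 6 - I/4)
(9*20)*J(V(3, -4)) = (9*20)*(6 - I/4) = 180*(6 - I/4) = 1080 - 45*I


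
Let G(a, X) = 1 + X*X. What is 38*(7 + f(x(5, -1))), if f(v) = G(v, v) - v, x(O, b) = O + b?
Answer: 760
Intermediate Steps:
G(a, X) = 1 + X²
f(v) = 1 + v² - v (f(v) = (1 + v²) - v = 1 + v² - v)
38*(7 + f(x(5, -1))) = 38*(7 + (1 + (5 - 1)² - (5 - 1))) = 38*(7 + (1 + 4² - 1*4)) = 38*(7 + (1 + 16 - 4)) = 38*(7 + 13) = 38*20 = 760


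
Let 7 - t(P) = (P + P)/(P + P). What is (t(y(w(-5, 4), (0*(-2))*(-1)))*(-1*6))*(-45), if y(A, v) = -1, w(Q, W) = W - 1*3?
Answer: 1620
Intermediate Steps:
w(Q, W) = -3 + W (w(Q, W) = W - 3 = -3 + W)
t(P) = 6 (t(P) = 7 - (P + P)/(P + P) = 7 - 2*P/(2*P) = 7 - 2*P*1/(2*P) = 7 - 1*1 = 7 - 1 = 6)
(t(y(w(-5, 4), (0*(-2))*(-1)))*(-1*6))*(-45) = (6*(-1*6))*(-45) = (6*(-6))*(-45) = -36*(-45) = 1620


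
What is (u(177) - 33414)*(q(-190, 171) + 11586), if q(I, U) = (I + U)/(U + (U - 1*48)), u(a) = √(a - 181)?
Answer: -18969489785/49 + 3406265*I/147 ≈ -3.8713e+8 + 23172.0*I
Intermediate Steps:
u(a) = √(-181 + a)
q(I, U) = (I + U)/(-48 + 2*U) (q(I, U) = (I + U)/(U + (U - 48)) = (I + U)/(U + (-48 + U)) = (I + U)/(-48 + 2*U))
(u(177) - 33414)*(q(-190, 171) + 11586) = (√(-181 + 177) - 33414)*((-190 + 171)/(2*(-24 + 171)) + 11586) = (√(-4) - 33414)*((½)*(-19)/147 + 11586) = (2*I - 33414)*((½)*(1/147)*(-19) + 11586) = (-33414 + 2*I)*(-19/294 + 11586) = (-33414 + 2*I)*(3406265/294) = -18969489785/49 + 3406265*I/147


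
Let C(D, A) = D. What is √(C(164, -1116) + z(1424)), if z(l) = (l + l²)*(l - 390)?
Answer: 2*√524548241 ≈ 45806.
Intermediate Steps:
z(l) = (-390 + l)*(l + l²) (z(l) = (l + l²)*(-390 + l) = (-390 + l)*(l + l²))
√(C(164, -1116) + z(1424)) = √(164 + 1424*(-390 + 1424² - 389*1424)) = √(164 + 1424*(-390 + 2027776 - 553936)) = √(164 + 1424*1473450) = √(164 + 2098192800) = √2098192964 = 2*√524548241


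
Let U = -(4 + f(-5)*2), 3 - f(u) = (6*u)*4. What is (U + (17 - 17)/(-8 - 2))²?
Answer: 62500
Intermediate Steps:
f(u) = 3 - 24*u (f(u) = 3 - 6*u*4 = 3 - 24*u)
U = -250 (U = -(4 + (3 - 24*(-5))*2) = -(4 + (3 + 120)*2) = -(4 + 123*2) = -(4 + 246) = -1*250 = -250)
(U + (17 - 17)/(-8 - 2))² = (-250 + (17 - 17)/(-8 - 2))² = (-250 + 0/(-10))² = (-250 + 0*(-⅒))² = (-250 + 0)² = (-250)² = 62500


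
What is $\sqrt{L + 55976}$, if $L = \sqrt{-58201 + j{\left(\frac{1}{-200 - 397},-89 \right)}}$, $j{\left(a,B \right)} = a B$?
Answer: $\frac{\sqrt{19950350184 + 1194 i \sqrt{5185826769}}}{597} \approx 236.59 + 0.50984 i$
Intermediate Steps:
$j{\left(a,B \right)} = B a$
$L = \frac{2 i \sqrt{5185826769}}{597}$ ($L = \sqrt{-58201 - \frac{89}{-200 - 397}} = \sqrt{-58201 - \frac{89}{-597}} = \sqrt{-58201 - - \frac{89}{597}} = \sqrt{-58201 + \frac{89}{597}} = \sqrt{- \frac{34745908}{597}} = \frac{2 i \sqrt{5185826769}}{597} \approx 241.25 i$)
$\sqrt{L + 55976} = \sqrt{\frac{2 i \sqrt{5185826769}}{597} + 55976} = \sqrt{55976 + \frac{2 i \sqrt{5185826769}}{597}}$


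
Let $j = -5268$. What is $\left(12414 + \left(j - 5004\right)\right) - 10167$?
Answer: $-8025$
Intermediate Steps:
$\left(12414 + \left(j - 5004\right)\right) - 10167 = \left(12414 - 10272\right) - 10167 = 2142 - 10167 = -8025$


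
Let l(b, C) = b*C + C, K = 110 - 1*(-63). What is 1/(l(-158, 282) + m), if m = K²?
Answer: -1/14345 ≈ -6.9711e-5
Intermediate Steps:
K = 173 (K = 110 + 63 = 173)
l(b, C) = C + C*b (l(b, C) = C*b + C = C + C*b)
m = 29929 (m = 173² = 29929)
1/(l(-158, 282) + m) = 1/(282*(1 - 158) + 29929) = 1/(282*(-157) + 29929) = 1/(-44274 + 29929) = 1/(-14345) = -1/14345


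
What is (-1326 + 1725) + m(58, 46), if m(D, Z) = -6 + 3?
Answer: 396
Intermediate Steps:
m(D, Z) = -3
(-1326 + 1725) + m(58, 46) = (-1326 + 1725) - 3 = 399 - 3 = 396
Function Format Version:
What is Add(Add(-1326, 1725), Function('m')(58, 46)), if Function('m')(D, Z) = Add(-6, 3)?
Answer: 396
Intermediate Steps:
Function('m')(D, Z) = -3
Add(Add(-1326, 1725), Function('m')(58, 46)) = Add(Add(-1326, 1725), -3) = Add(399, -3) = 396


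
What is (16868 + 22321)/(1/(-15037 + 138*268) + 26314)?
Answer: 286693661/192504453 ≈ 1.4893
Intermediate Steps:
(16868 + 22321)/(1/(-15037 + 138*268) + 26314) = 39189/(1/(-15037 + 36984) + 26314) = 39189/(1/21947 + 26314) = 39189/(577513359/21947) = 39189*(21947/577513359) = 286693661/192504453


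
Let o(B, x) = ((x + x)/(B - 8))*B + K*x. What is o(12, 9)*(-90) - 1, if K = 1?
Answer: -5671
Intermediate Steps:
o(B, x) = x + 2*B*x/(-8 + B) (o(B, x) = ((x + x)/(B - 8))*B + 1*x = ((2*x)/(-8 + B))*B + x = (2*x/(-8 + B))*B + x = 2*B*x/(-8 + B) + x = x + 2*B*x/(-8 + B))
o(12, 9)*(-90) - 1 = (9*(-8 + 3*12)/(-8 + 12))*(-90) - 1 = (9*(-8 + 36)/4)*(-90) - 1 = (9*(¼)*28)*(-90) - 1 = 63*(-90) - 1 = -5670 - 1 = -5671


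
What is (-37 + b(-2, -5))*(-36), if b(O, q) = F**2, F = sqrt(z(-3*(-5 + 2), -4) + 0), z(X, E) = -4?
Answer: 1476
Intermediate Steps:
F = 2*I (F = sqrt(-4 + 0) = sqrt(-4) = 2*I ≈ 2.0*I)
b(O, q) = -4 (b(O, q) = (2*I)**2 = -4)
(-37 + b(-2, -5))*(-36) = (-37 - 4)*(-36) = -41*(-36) = 1476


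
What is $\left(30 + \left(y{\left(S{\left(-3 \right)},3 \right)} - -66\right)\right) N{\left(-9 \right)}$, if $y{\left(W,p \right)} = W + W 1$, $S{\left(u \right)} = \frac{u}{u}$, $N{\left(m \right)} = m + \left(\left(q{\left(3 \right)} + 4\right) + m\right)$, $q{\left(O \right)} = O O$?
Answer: $-490$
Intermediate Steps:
$q{\left(O \right)} = O^{2}$
$N{\left(m \right)} = 13 + 2 m$ ($N{\left(m \right)} = m + \left(\left(3^{2} + 4\right) + m\right) = m + \left(\left(9 + 4\right) + m\right) = m + \left(13 + m\right) = 13 + 2 m$)
$S{\left(u \right)} = 1$
$y{\left(W,p \right)} = 2 W$ ($y{\left(W,p \right)} = W + W = 2 W$)
$\left(30 + \left(y{\left(S{\left(-3 \right)},3 \right)} - -66\right)\right) N{\left(-9 \right)} = \left(30 + \left(2 \cdot 1 - -66\right)\right) \left(13 + 2 \left(-9\right)\right) = \left(30 + \left(2 + 66\right)\right) \left(13 - 18\right) = \left(30 + 68\right) \left(-5\right) = 98 \left(-5\right) = -490$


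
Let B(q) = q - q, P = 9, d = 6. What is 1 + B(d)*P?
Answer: 1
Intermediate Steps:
B(q) = 0
1 + B(d)*P = 1 + 0*9 = 1 + 0 = 1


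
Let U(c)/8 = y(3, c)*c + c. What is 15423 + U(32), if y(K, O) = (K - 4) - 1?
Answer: 15167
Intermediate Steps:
y(K, O) = -5 + K (y(K, O) = (-4 + K) - 1 = -5 + K)
U(c) = -8*c (U(c) = 8*((-5 + 3)*c + c) = 8*(-2*c + c) = 8*(-c) = -8*c)
15423 + U(32) = 15423 - 8*32 = 15423 - 256 = 15167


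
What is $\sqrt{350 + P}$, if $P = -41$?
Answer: $\sqrt{309} \approx 17.578$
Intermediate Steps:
$\sqrt{350 + P} = \sqrt{350 - 41} = \sqrt{309}$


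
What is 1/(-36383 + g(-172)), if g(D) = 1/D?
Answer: -172/6257877 ≈ -2.7485e-5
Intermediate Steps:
1/(-36383 + g(-172)) = 1/(-36383 + 1/(-172)) = 1/(-36383 - 1/172) = 1/(-6257877/172) = -172/6257877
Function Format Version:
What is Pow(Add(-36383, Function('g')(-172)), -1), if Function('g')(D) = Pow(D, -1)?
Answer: Rational(-172, 6257877) ≈ -2.7485e-5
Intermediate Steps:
Pow(Add(-36383, Function('g')(-172)), -1) = Pow(Add(-36383, Pow(-172, -1)), -1) = Pow(Add(-36383, Rational(-1, 172)), -1) = Pow(Rational(-6257877, 172), -1) = Rational(-172, 6257877)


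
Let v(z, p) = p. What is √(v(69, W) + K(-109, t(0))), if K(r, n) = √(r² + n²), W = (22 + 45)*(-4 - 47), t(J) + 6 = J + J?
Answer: √(-3417 + √11917) ≈ 57.514*I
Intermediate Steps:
t(J) = -6 + 2*J (t(J) = -6 + (J + J) = -6 + 2*J)
W = -3417 (W = 67*(-51) = -3417)
K(r, n) = √(n² + r²)
√(v(69, W) + K(-109, t(0))) = √(-3417 + √((-6 + 2*0)² + (-109)²)) = √(-3417 + √((-6 + 0)² + 11881)) = √(-3417 + √((-6)² + 11881)) = √(-3417 + √(36 + 11881)) = √(-3417 + √11917)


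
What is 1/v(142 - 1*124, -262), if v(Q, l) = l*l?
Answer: 1/68644 ≈ 1.4568e-5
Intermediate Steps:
v(Q, l) = l²
1/v(142 - 1*124, -262) = 1/((-262)²) = 1/68644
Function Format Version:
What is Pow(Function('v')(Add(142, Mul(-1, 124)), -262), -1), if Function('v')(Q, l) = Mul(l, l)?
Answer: Rational(1, 68644) ≈ 1.4568e-5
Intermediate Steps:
Function('v')(Q, l) = Pow(l, 2)
Pow(Function('v')(Add(142, Mul(-1, 124)), -262), -1) = Pow(Pow(-262, 2), -1) = Pow(68644, -1) = Rational(1, 68644)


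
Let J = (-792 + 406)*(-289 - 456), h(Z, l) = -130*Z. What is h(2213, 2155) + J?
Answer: -120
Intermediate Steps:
J = 287570 (J = -386*(-745) = 287570)
h(2213, 2155) + J = -130*2213 + 287570 = -287690 + 287570 = -120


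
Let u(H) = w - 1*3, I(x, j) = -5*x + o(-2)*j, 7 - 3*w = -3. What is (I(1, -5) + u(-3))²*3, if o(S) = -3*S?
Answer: 10816/3 ≈ 3605.3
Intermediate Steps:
w = 10/3 (w = 7/3 - ⅓*(-3) = 7/3 + 1 = 10/3 ≈ 3.3333)
I(x, j) = -5*x + 6*j (I(x, j) = -5*x + (-3*(-2))*j = -5*x + 6*j)
u(H) = ⅓ (u(H) = 10/3 - 1*3 = 10/3 - 3 = ⅓)
(I(1, -5) + u(-3))²*3 = ((-5*1 + 6*(-5)) + ⅓)²*3 = ((-5 - 30) + ⅓)²*3 = (-35 + ⅓)²*3 = (-104/3)²*3 = (10816/9)*3 = 10816/3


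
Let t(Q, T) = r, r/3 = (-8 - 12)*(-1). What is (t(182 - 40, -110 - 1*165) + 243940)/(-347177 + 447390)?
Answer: 244000/100213 ≈ 2.4348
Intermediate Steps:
r = 60 (r = 3*((-8 - 12)*(-1)) = 3*(-20*(-1)) = 3*20 = 60)
t(Q, T) = 60
(t(182 - 40, -110 - 1*165) + 243940)/(-347177 + 447390) = (60 + 243940)/(-347177 + 447390) = 244000/100213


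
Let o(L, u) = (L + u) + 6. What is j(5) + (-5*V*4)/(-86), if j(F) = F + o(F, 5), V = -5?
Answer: 853/43 ≈ 19.837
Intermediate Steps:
o(L, u) = 6 + L + u
j(F) = 11 + 2*F (j(F) = F + (6 + F + 5) = F + (11 + F) = 11 + 2*F)
j(5) + (-5*V*4)/(-86) = (11 + 2*5) + (-5*(-5)*4)/(-86) = (11 + 10) + (25*4)*(-1/86) = 21 + 100*(-1/86) = 21 - 50/43 = 853/43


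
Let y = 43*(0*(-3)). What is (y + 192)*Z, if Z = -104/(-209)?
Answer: 19968/209 ≈ 95.541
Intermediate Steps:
Z = 104/209 (Z = -104*(-1/209) = 104/209 ≈ 0.49761)
y = 0 (y = 43*0 = 0)
(y + 192)*Z = (0 + 192)*(104/209) = 192*(104/209) = 19968/209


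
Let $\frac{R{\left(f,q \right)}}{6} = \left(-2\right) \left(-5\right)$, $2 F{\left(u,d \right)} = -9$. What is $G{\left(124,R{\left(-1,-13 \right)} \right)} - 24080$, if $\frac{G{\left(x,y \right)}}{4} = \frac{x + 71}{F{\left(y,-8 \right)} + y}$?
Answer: $- \frac{890440}{37} \approx -24066.0$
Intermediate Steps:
$F{\left(u,d \right)} = - \frac{9}{2}$ ($F{\left(u,d \right)} = \frac{1}{2} \left(-9\right) = - \frac{9}{2}$)
$R{\left(f,q \right)} = 60$ ($R{\left(f,q \right)} = 6 \left(\left(-2\right) \left(-5\right)\right) = 6 \cdot 10 = 60$)
$G{\left(x,y \right)} = \frac{4 \left(71 + x\right)}{- \frac{9}{2} + y}$ ($G{\left(x,y \right)} = 4 \frac{x + 71}{- \frac{9}{2} + y} = 4 \frac{71 + x}{- \frac{9}{2} + y} = \frac{4 \left(71 + x\right)}{- \frac{9}{2} + y}$)
$G{\left(124,R{\left(-1,-13 \right)} \right)} - 24080 = \frac{8 \left(71 + 124\right)}{-9 + 2 \cdot 60} - 24080 = 8 \frac{1}{-9 + 120} \cdot 195 - 24080 = 8 \cdot \frac{1}{111} \cdot 195 - 24080 = \frac{520}{37} - 24080 = - \frac{890440}{37}$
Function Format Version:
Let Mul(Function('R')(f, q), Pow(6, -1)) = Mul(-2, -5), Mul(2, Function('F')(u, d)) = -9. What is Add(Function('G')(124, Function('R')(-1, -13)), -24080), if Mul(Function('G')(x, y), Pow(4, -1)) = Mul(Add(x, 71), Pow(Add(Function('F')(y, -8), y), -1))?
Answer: Rational(-890440, 37) ≈ -24066.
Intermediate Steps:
Function('F')(u, d) = Rational(-9, 2) (Function('F')(u, d) = Mul(Rational(1, 2), -9) = Rational(-9, 2))
Function('R')(f, q) = 60 (Function('R')(f, q) = Mul(6, Mul(-2, -5)) = Mul(6, 10) = 60)
Function('G')(x, y) = Mul(4, Pow(Add(Rational(-9, 2), y), -1), Add(71, x)) (Function('G')(x, y) = Mul(4, Mul(Add(x, 71), Pow(Add(Rational(-9, 2), y), -1))) = Mul(4, Mul(Add(71, x), Pow(Add(Rational(-9, 2), y), -1))) = Mul(4, Mul(Pow(Add(Rational(-9, 2), y), -1), Add(71, x))) = Mul(4, Pow(Add(Rational(-9, 2), y), -1), Add(71, x)))
Add(Function('G')(124, Function('R')(-1, -13)), -24080) = Add(Mul(8, Pow(Add(-9, Mul(2, 60)), -1), Add(71, 124)), -24080) = Add(Mul(8, Pow(Add(-9, 120), -1), 195), -24080) = Add(Mul(8, Pow(111, -1), 195), -24080) = Add(Mul(8, Rational(1, 111), 195), -24080) = Add(Rational(520, 37), -24080) = Rational(-890440, 37)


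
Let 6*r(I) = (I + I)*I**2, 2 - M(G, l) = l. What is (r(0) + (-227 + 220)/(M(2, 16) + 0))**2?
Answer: 1/4 ≈ 0.25000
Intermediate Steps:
M(G, l) = 2 - l
r(I) = I**3/3 (r(I) = ((I + I)*I**2)/6 = ((2*I)*I**2)/6 = (2*I**3)/6 = I**3/3)
(r(0) + (-227 + 220)/(M(2, 16) + 0))**2 = ((1/3)*0**3 + (-227 + 220)/((2 - 1*16) + 0))**2 = ((1/3)*0 - 7/((2 - 16) + 0))**2 = (0 - 7/(-14 + 0))**2 = (0 - 7/(-14))**2 = (0 - 7*(-1/14))**2 = (0 + 1/2)**2 = (1/2)**2 = 1/4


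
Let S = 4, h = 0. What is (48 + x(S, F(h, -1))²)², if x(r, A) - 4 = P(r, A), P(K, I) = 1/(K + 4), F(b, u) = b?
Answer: 17313921/4096 ≈ 4227.0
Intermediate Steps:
P(K, I) = 1/(4 + K)
x(r, A) = 4 + 1/(4 + r)
(48 + x(S, F(h, -1))²)² = (48 + ((17 + 4*4)/(4 + 4))²)² = (48 + ((17 + 16)/8)²)² = (48 + ((⅛)*33)²)² = (48 + (33/8)²)² = (48 + 1089/64)² = (4161/64)² = 17313921/4096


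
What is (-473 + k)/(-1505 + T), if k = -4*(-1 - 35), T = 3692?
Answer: -329/2187 ≈ -0.15043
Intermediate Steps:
k = 144 (k = -4*(-36) = 144)
(-473 + k)/(-1505 + T) = (-473 + 144)/(-1505 + 3692) = -329/2187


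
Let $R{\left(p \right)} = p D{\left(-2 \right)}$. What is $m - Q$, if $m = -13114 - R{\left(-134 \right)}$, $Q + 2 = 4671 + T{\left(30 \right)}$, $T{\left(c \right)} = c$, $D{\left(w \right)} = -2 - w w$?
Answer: $-18617$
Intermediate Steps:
$D{\left(w \right)} = -2 - w^{2}$
$R{\left(p \right)} = - 6 p$ ($R{\left(p \right)} = p \left(-2 - \left(-2\right)^{2}\right) = p \left(-2 - 4\right) = p \left(-6\right) = - 6 p$)
$Q = 4699$ ($Q = -2 + \left(4671 + 30\right) = -2 + 4701 = 4699$)
$m = -13918$ ($m = -13114 - \left(-6\right) \left(-134\right) = -13114 - 804 = -13918$)
$m - Q = -13918 - 4699 = -18617$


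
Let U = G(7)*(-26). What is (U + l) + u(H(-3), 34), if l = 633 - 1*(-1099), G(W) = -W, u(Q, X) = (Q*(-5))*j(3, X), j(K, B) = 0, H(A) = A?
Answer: 1914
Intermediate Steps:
u(Q, X) = 0 (u(Q, X) = (Q*(-5))*0 = -5*Q*0 = 0)
l = 1732 (l = 633 + 1099 = 1732)
U = 182 (U = -1*7*(-26) = -7*(-26) = 182)
(U + l) + u(H(-3), 34) = (182 + 1732) + 0 = 1914 + 0 = 1914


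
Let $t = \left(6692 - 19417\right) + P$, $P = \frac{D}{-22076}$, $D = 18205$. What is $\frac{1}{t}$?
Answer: $- \frac{22076}{280935305} \approx -7.858 \cdot 10^{-5}$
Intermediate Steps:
$P = - \frac{18205}{22076}$ ($P = \frac{18205}{-22076} = 18205 \left(- \frac{1}{22076}\right) = - \frac{18205}{22076} \approx -0.82465$)
$t = - \frac{280935305}{22076}$ ($t = \left(6692 - 19417\right) - \frac{18205}{22076} = -12725 - \frac{18205}{22076} = - \frac{280935305}{22076} \approx -12726.0$)
$\frac{1}{t} = \frac{1}{- \frac{280935305}{22076}} = - \frac{22076}{280935305}$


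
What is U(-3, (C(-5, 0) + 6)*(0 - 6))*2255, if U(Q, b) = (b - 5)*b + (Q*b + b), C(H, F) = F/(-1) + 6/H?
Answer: 11624976/5 ≈ 2.3250e+6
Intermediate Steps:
C(H, F) = -F + 6/H (C(H, F) = F*(-1) + 6/H = -F + 6/H)
U(Q, b) = b + Q*b + b*(-5 + b) (U(Q, b) = (-5 + b)*b + (b + Q*b) = b*(-5 + b) + (b + Q*b) = b + Q*b + b*(-5 + b))
U(-3, (C(-5, 0) + 6)*(0 - 6))*2255 = ((((-1*0 + 6/(-5)) + 6)*(0 - 6))*(-4 - 3 + ((-1*0 + 6/(-5)) + 6)*(0 - 6)))*2255 = ((((0 + 6*(-1/5)) + 6)*(-6))*(-4 - 3 + ((0 + 6*(-1/5)) + 6)*(-6)))*2255 = ((((0 - 6/5) + 6)*(-6))*(-4 - 3 + ((0 - 6/5) + 6)*(-6)))*2255 = (((-6/5 + 6)*(-6))*(-4 - 3 + (-6/5 + 6)*(-6)))*2255 = (((24/5)*(-6))*(-4 - 3 + (24/5)*(-6)))*2255 = -144*(-4 - 3 - 144/5)/5*2255 = -144/5*(-179/5)*2255 = (25776/25)*2255 = 11624976/5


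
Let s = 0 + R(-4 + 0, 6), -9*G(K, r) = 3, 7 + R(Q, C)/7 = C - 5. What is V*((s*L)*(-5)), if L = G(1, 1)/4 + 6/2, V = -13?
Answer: -15925/2 ≈ -7962.5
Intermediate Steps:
R(Q, C) = -84 + 7*C (R(Q, C) = -49 + 7*(C - 5) = -49 + 7*(-5 + C) = -49 + (-35 + 7*C) = -84 + 7*C)
G(K, r) = -1/3 (G(K, r) = -1/9*3 = -1/3)
s = -42 (s = 0 + (-84 + 7*6) = 0 + (-84 + 42) = 0 - 42 = -42)
L = 35/12 (L = -1/3/4 + 6/2 = -1/3*1/4 + 6*(1/2) = -1/12 + 3 = 35/12 ≈ 2.9167)
V*((s*L)*(-5)) = -13*(-42*35/12)*(-5) = -(-3185)*(-5)/2 = -13*1225/2 = -15925/2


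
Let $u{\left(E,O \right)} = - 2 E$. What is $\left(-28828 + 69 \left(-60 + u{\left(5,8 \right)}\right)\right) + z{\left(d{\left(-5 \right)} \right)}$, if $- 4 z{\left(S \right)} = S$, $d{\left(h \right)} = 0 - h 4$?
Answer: $-33663$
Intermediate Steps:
$d{\left(h \right)} = - 4 h$ ($d{\left(h \right)} = 0 - 4 h = - 4 h$)
$z{\left(S \right)} = - \frac{S}{4}$
$\left(-28828 + 69 \left(-60 + u{\left(5,8 \right)}\right)\right) + z{\left(d{\left(-5 \right)} \right)} = \left(-28828 + 69 \left(-60 - 10\right)\right) - \frac{\left(-4\right) \left(-5\right)}{4} = \left(-28828 + 69 \left(-60 - 10\right)\right) - 5 = \left(-28828 + 69 \left(-70\right)\right) - 5 = \left(-28828 - 4830\right) - 5 = -33658 - 5 = -33663$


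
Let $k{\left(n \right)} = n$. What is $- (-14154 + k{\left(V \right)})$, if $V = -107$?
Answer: $14261$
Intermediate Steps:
$- (-14154 + k{\left(V \right)}) = - (-14154 - 107) = \left(-1\right) \left(-14261\right) = 14261$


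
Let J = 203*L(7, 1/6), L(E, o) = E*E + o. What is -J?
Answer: -59885/6 ≈ -9980.8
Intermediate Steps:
L(E, o) = o + E² (L(E, o) = E² + o = o + E²)
J = 59885/6 (J = 203*(1/6 + 7²) = 203*(⅙ + 49) = 203*(295/6) = 59885/6 ≈ 9980.8)
-J = -1*59885/6 = -59885/6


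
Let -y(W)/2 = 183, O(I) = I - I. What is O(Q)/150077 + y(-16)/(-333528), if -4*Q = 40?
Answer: 61/55588 ≈ 0.0010974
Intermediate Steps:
Q = -10 (Q = -¼*40 = -10)
O(I) = 0
y(W) = -366 (y(W) = -2*183 = -366)
O(Q)/150077 + y(-16)/(-333528) = 0/150077 - 366/(-333528) = 0*(1/150077) - 366*(-1/333528) = 0 + 61/55588 = 61/55588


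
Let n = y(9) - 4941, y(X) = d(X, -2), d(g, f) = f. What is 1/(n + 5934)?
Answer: 1/991 ≈ 0.0010091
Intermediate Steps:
y(X) = -2
n = -4943 (n = -2 - 4941 = -4943)
1/(n + 5934) = 1/(-4943 + 5934) = 1/991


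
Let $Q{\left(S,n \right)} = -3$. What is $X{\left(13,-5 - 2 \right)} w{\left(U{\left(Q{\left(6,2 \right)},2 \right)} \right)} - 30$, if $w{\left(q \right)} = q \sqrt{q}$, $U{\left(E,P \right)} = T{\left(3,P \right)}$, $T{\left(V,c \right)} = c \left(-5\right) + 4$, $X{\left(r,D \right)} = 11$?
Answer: $-30 - 66 i \sqrt{6} \approx -30.0 - 161.67 i$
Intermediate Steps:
$T{\left(V,c \right)} = 4 - 5 c$ ($T{\left(V,c \right)} = - 5 c + 4 = 4 - 5 c$)
$U{\left(E,P \right)} = 4 - 5 P$
$w{\left(q \right)} = q^{\frac{3}{2}}$
$X{\left(13,-5 - 2 \right)} w{\left(U{\left(Q{\left(6,2 \right)},2 \right)} \right)} - 30 = 11 \left(4 - 10\right)^{\frac{3}{2}} - 30 = 11 \left(-6\right)^{\frac{3}{2}} - 30 = 11 \left(- 6 i \sqrt{6}\right) - 30 = - 66 i \sqrt{6} - 30 = -30 - 66 i \sqrt{6}$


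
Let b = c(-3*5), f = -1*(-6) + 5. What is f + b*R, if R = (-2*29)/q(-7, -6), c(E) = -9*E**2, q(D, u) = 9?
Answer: 13061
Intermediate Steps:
f = 11 (f = 6 + 5 = 11)
R = -58/9 (R = -2*29/9 = -58*1/9 = -58/9 ≈ -6.4444)
b = -2025 (b = -9*(-3*5)**2 = -9*(-15)**2 = -9*225 = -2025)
f + b*R = 11 - 2025*(-58/9) = 11 + 13050 = 13061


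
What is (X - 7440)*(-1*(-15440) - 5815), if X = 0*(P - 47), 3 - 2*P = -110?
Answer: -71610000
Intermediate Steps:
P = 113/2 (P = 3/2 - ½*(-110) = 3/2 + 55 = 113/2 ≈ 56.500)
X = 0 (X = 0*(113/2 - 47) = 0*(19/2) = 0)
(X - 7440)*(-1*(-15440) - 5815) = (0 - 7440)*(-1*(-15440) - 5815) = -7440*(15440 - 5815) = -7440*9625 = -71610000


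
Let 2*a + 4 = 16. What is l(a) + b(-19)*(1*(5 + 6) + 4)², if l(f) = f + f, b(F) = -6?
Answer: -1338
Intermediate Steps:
a = 6 (a = -2 + (½)*16 = -2 + 8 = 6)
l(f) = 2*f
l(a) + b(-19)*(1*(5 + 6) + 4)² = 2*6 - 6*(1*(5 + 6) + 4)² = 12 - 6*(1*11 + 4)² = 12 - 6*(11 + 4)² = 12 - 6*15² = 12 - 6*225 = 12 - 1350 = -1338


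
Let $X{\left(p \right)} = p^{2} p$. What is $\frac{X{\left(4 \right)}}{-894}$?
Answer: $- \frac{32}{447} \approx -0.071588$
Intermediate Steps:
$X{\left(p \right)} = p^{3}$
$\frac{X{\left(4 \right)}}{-894} = \frac{4^{3}}{-894} = 64 \left(- \frac{1}{894}\right) = - \frac{32}{447}$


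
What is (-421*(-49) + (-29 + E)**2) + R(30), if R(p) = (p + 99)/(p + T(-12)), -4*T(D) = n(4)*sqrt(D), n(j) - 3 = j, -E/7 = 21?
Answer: 64459805/1249 + 602*I*sqrt(3)/1249 ≈ 51609.0 + 0.83482*I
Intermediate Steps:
E = -147 (E = -7*21 = -147)
n(j) = 3 + j
T(D) = -7*sqrt(D)/4 (T(D) = -(3 + 4)*sqrt(D)/4 = -7*sqrt(D)/4)
R(p) = (99 + p)/(p - 7*I*sqrt(3)/2) (R(p) = (p + 99)/(p - 7*I*sqrt(3)/2) = (99 + p)/(p - 7*I*sqrt(3)/2))
(-421*(-49) + (-29 + E)**2) + R(30) = (-421*(-49) + (-29 - 147)**2) + 2*(99 + 30)/(2*30 - 7*I*sqrt(3)) = (20629 + (-176)**2) + 2*129/(60 - 7*I*sqrt(3)) = (20629 + 30976) + 258/(60 - 7*I*sqrt(3)) = 51605 + 258/(60 - 7*I*sqrt(3))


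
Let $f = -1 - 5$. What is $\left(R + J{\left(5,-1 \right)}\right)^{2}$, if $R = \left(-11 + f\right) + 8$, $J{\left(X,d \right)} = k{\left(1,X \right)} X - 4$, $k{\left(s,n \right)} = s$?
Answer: $64$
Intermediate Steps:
$f = -6$
$J{\left(X,d \right)} = -4 + X$ ($J{\left(X,d \right)} = 1 X - 4 = X - 4 = -4 + X$)
$R = -9$ ($R = \left(-11 - 6\right) + 8 = -17 + 8 = -9$)
$\left(R + J{\left(5,-1 \right)}\right)^{2} = \left(-9 + \left(-4 + 5\right)\right)^{2} = \left(-9 + 1\right)^{2} = \left(-8\right)^{2} = 64$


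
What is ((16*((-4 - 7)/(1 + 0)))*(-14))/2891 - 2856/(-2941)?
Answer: 130280/71449 ≈ 1.8234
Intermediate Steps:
((16*((-4 - 7)/(1 + 0)))*(-14))/2891 - 2856/(-2941) = ((16*(-11/1))*(-14))*(1/2891) - 2856*(-1/2941) = ((16*(-11*1))*(-14))*(1/2891) + 168/173 = ((16*(-11))*(-14))*(1/2891) + 168/173 = -176*(-14)*(1/2891) + 168/173 = 2464*(1/2891) + 168/173 = 352/413 + 168/173 = 130280/71449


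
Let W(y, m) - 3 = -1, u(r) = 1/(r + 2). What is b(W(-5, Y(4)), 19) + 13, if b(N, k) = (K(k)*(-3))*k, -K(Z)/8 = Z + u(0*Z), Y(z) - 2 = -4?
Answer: 8905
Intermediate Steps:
u(r) = 1/(2 + r)
Y(z) = -2 (Y(z) = 2 - 4 = -2)
K(Z) = -4 - 8*Z (K(Z) = -8*(Z + 1/(2 + 0*Z)) = -8*(Z + 1/(2 + 0)) = -8*(Z + 1/2) = -8*(1/2 + Z) = -4 - 8*Z)
W(y, m) = 2 (W(y, m) = 3 - 1 = 2)
b(N, k) = k*(12 + 24*k) (b(N, k) = ((-4 - 8*k)*(-3))*k = (12 + 24*k)*k = k*(12 + 24*k))
b(W(-5, Y(4)), 19) + 13 = 12*19*(1 + 2*19) + 13 = 12*19*(1 + 38) + 13 = 12*19*39 + 13 = 8892 + 13 = 8905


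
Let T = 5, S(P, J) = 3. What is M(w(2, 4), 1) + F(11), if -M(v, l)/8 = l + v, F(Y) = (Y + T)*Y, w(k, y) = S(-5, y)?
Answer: 144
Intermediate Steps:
w(k, y) = 3
F(Y) = Y*(5 + Y) (F(Y) = (Y + 5)*Y = (5 + Y)*Y = Y*(5 + Y))
M(v, l) = -8*l - 8*v (M(v, l) = -8*(l + v) = -8*l - 8*v)
M(w(2, 4), 1) + F(11) = (-8*1 - 8*3) + 11*(5 + 11) = (-8 - 24) + 11*16 = -32 + 176 = 144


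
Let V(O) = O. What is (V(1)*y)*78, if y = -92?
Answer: -7176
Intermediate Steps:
(V(1)*y)*78 = (1*(-92))*78 = -92*78 = -7176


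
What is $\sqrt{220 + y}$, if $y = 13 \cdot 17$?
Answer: $21$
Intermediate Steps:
$y = 221$
$\sqrt{220 + y} = \sqrt{220 + 221} = \sqrt{441} = 21$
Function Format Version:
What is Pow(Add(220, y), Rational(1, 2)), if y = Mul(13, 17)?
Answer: 21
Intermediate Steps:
y = 221
Pow(Add(220, y), Rational(1, 2)) = Pow(Add(220, 221), Rational(1, 2)) = Pow(441, Rational(1, 2)) = 21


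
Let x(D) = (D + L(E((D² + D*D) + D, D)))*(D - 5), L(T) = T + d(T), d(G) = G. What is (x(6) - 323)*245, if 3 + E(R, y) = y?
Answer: -76195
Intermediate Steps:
E(R, y) = -3 + y
L(T) = 2*T (L(T) = T + T = 2*T)
x(D) = (-6 + 3*D)*(-5 + D) (x(D) = (D + 2*(-3 + D))*(D - 5) = (D + (-6 + 2*D))*(-5 + D) = (-6 + 3*D)*(-5 + D))
(x(6) - 323)*245 = ((30 - 21*6 + 3*6²) - 323)*245 = ((30 - 126 + 3*36) - 323)*245 = ((30 - 126 + 108) - 323)*245 = (12 - 323)*245 = -311*245 = -76195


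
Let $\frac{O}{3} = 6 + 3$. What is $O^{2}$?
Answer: $729$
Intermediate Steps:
$O = 27$ ($O = 3 \left(6 + 3\right) = 3 \cdot 9 = 27$)
$O^{2} = 27^{2} = 729$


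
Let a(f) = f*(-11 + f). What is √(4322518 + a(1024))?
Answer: √5359830 ≈ 2315.1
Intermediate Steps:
√(4322518 + a(1024)) = √(4322518 + 1024*(-11 + 1024)) = √(4322518 + 1024*1013) = √(4322518 + 1037312) = √5359830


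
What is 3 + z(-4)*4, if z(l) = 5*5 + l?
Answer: 87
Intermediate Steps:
z(l) = 25 + l
3 + z(-4)*4 = 3 + (25 - 4)*4 = 3 + 21*4 = 3 + 84 = 87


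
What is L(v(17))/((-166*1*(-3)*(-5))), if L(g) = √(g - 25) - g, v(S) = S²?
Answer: 289/2490 - √66/1245 ≈ 0.10954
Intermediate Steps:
L(g) = √(-25 + g) - g
L(v(17))/((-166*1*(-3)*(-5))) = (√(-25 + 17²) - 1*17²)/((-166*1*(-3)*(-5))) = (√(-25 + 289) - 1*289)/((-(-498)*(-5))) = (√264 - 289)/((-166*15)) = (2*√66 - 289)/(-2490) = (-289 + 2*√66)*(-1/2490) = 289/2490 - √66/1245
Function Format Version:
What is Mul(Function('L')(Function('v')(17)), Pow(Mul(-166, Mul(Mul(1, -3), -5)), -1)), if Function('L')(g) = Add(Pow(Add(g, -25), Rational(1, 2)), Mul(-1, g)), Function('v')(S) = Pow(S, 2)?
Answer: Add(Rational(289, 2490), Mul(Rational(-1, 1245), Pow(66, Rational(1, 2)))) ≈ 0.10954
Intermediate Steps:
Function('L')(g) = Add(Pow(Add(-25, g), Rational(1, 2)), Mul(-1, g))
Mul(Function('L')(Function('v')(17)), Pow(Mul(-166, Mul(Mul(1, -3), -5)), -1)) = Mul(Add(Pow(Add(-25, Pow(17, 2)), Rational(1, 2)), Mul(-1, Pow(17, 2))), Pow(Mul(-166, Mul(Mul(1, -3), -5)), -1)) = Mul(Add(Pow(Add(-25, 289), Rational(1, 2)), Mul(-1, 289)), Pow(Mul(-166, Mul(-3, -5)), -1)) = Mul(Add(Pow(264, Rational(1, 2)), -289), Pow(Mul(-166, 15), -1)) = Mul(Add(Mul(2, Pow(66, Rational(1, 2))), -289), Pow(-2490, -1)) = Mul(Add(-289, Mul(2, Pow(66, Rational(1, 2)))), Rational(-1, 2490)) = Add(Rational(289, 2490), Mul(Rational(-1, 1245), Pow(66, Rational(1, 2))))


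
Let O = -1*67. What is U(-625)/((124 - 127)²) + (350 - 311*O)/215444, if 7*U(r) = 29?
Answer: 7582657/13572972 ≈ 0.55866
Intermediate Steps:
O = -67
U(r) = 29/7 (U(r) = (⅐)*29 = 29/7)
U(-625)/((124 - 127)²) + (350 - 311*O)/215444 = 29/(7*((124 - 127)²)) + (350 - 311*(-67))/215444 = 29/(7*((-3)²)) + (350 + 20837)*(1/215444) = (29/7)/9 + 21187*(1/215444) = (29/7)*(⅑) + 21187/215444 = 29/63 + 21187/215444 = 7582657/13572972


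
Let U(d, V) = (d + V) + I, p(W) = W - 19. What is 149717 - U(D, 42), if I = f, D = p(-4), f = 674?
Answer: 149024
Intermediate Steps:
p(W) = -19 + W
D = -23 (D = -19 - 4 = -23)
I = 674
U(d, V) = 674 + V + d (U(d, V) = (d + V) + 674 = (V + d) + 674 = 674 + V + d)
149717 - U(D, 42) = 149717 - (674 + 42 - 23) = 149717 - 1*693 = 149717 - 693 = 149024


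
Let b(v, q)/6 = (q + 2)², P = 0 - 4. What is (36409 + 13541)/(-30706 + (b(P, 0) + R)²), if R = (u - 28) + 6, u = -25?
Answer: -5550/3353 ≈ -1.6552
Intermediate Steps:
P = -4
b(v, q) = 6*(2 + q)² (b(v, q) = 6*(q + 2)² = 6*(2 + q)²)
R = -47 (R = (-25 - 28) + 6 = -53 + 6 = -47)
(36409 + 13541)/(-30706 + (b(P, 0) + R)²) = (36409 + 13541)/(-30706 + (6*(2 + 0)² - 47)²) = 49950/(-30706 + (6*2² - 47)²) = 49950/(-30706 + (6*4 - 47)²) = 49950/(-30706 + (24 - 47)²) = 49950/(-30706 + (-23)²) = 49950/(-30706 + 529) = 49950/(-30177) = 49950*(-1/30177) = -5550/3353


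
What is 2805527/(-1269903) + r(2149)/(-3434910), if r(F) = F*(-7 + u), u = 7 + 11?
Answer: -1074083553843/484666945970 ≈ -2.2161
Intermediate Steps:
u = 18
r(F) = 11*F (r(F) = F*(-7 + 18) = F*11 = 11*F)
2805527/(-1269903) + r(2149)/(-3434910) = 2805527/(-1269903) + (11*2149)/(-3434910) = 2805527*(-1/1269903) + 23639*(-1/3434910) = -2805527/1269903 - 23639/3434910 = -1074083553843/484666945970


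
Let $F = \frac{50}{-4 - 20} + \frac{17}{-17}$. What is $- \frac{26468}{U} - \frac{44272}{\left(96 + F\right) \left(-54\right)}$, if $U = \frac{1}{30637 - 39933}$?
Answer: $\frac{2469076997024}{10035} \approx 2.4605 \cdot 10^{8}$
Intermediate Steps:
$F = - \frac{37}{12}$ ($F = \frac{50}{-4 - 20} + 17 \left(- \frac{1}{17}\right) = \frac{50}{-24} - 1 = 50 \left(- \frac{1}{24}\right) - 1 = - \frac{25}{12} - 1 = - \frac{37}{12} \approx -3.0833$)
$U = - \frac{1}{9296}$ ($U = \frac{1}{-9296} = - \frac{1}{9296} \approx -0.00010757$)
$- \frac{26468}{U} - \frac{44272}{\left(96 + F\right) \left(-54\right)} = - \frac{26468}{- \frac{1}{9296}} - \frac{44272}{\left(96 - \frac{37}{12}\right) \left(-54\right)} = \left(-26468\right) \left(-9296\right) - \frac{44272}{\frac{1115}{12} \left(-54\right)} = 246046528 - \frac{44272}{- \frac{10035}{2}} = 246046528 - - \frac{88544}{10035} = 246046528 + \frac{88544}{10035} = \frac{2469076997024}{10035}$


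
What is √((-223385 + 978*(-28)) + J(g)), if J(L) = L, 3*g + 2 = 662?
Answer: I*√250549 ≈ 500.55*I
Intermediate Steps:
g = 220 (g = -⅔ + (⅓)*662 = -⅔ + 662/3 = 220)
√((-223385 + 978*(-28)) + J(g)) = √((-223385 + 978*(-28)) + 220) = √((-223385 - 27384) + 220) = √(-250769 + 220) = √(-250549) = I*√250549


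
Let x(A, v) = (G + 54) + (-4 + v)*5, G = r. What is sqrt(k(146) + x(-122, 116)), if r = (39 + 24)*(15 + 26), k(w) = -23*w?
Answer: I*sqrt(161) ≈ 12.689*I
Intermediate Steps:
r = 2583 (r = 63*41 = 2583)
G = 2583
x(A, v) = 2617 + 5*v (x(A, v) = (2583 + 54) + (-4 + v)*5 = 2637 + (-20 + 5*v) = 2617 + 5*v)
sqrt(k(146) + x(-122, 116)) = sqrt(-23*146 + (2617 + 5*116)) = sqrt(-3358 + (2617 + 580)) = sqrt(-3358 + 3197) = sqrt(-161) = I*sqrt(161)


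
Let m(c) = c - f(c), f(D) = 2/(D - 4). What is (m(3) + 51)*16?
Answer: 896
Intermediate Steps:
f(D) = 2/(-4 + D)
m(c) = c - 2/(-4 + c)
(m(3) + 51)*16 = ((-2 + 3*(-4 + 3))/(-4 + 3) + 51)*16 = ((-2 + 3*(-1))/(-1) + 51)*16 = (-(-2 - 3) + 51)*16 = (-1*(-5) + 51)*16 = (5 + 51)*16 = 56*16 = 896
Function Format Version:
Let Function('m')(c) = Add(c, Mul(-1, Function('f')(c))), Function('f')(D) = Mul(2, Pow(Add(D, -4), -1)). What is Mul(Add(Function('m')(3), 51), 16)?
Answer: 896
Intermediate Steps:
Function('f')(D) = Mul(2, Pow(Add(-4, D), -1))
Function('m')(c) = Add(c, Mul(-2, Pow(Add(-4, c), -1))) (Function('m')(c) = Add(c, Mul(-1, Mul(2, Pow(Add(-4, c), -1)))) = Add(c, Mul(-2, Pow(Add(-4, c), -1))))
Mul(Add(Function('m')(3), 51), 16) = Mul(Add(Mul(Pow(Add(-4, 3), -1), Add(-2, Mul(3, Add(-4, 3)))), 51), 16) = Mul(Add(Mul(Pow(-1, -1), Add(-2, Mul(3, -1))), 51), 16) = Mul(Add(Mul(-1, Add(-2, -3)), 51), 16) = Mul(Add(Mul(-1, -5), 51), 16) = Mul(Add(5, 51), 16) = Mul(56, 16) = 896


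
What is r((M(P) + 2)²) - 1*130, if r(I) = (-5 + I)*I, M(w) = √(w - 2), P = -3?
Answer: -204 - 28*I*√5 ≈ -204.0 - 62.61*I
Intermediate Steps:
M(w) = √(-2 + w)
r(I) = I*(-5 + I)
r((M(P) + 2)²) - 1*130 = (√(-2 - 3) + 2)²*(-5 + (√(-2 - 3) + 2)²) - 1*130 = (√(-5) + 2)²*(-5 + (√(-5) + 2)²) - 130 = (I*√5 + 2)²*(-5 + (I*√5 + 2)²) - 130 = (2 + I*√5)²*(-5 + (2 + I*√5)²) - 130 = -130 + (2 + I*√5)²*(-5 + (2 + I*√5)²)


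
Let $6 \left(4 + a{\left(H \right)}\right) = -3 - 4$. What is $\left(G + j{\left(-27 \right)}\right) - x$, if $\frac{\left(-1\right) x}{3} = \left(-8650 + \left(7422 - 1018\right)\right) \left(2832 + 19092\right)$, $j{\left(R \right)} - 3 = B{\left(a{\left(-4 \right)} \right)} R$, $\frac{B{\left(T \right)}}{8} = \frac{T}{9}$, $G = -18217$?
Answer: $-147742002$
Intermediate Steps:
$a{\left(H \right)} = - \frac{31}{6}$ ($a{\left(H \right)} = -4 + \frac{-3 - 4}{6} = -4 + \frac{1}{6} \left(-7\right) = -4 - \frac{7}{6} = - \frac{31}{6}$)
$B{\left(T \right)} = \frac{8 T}{9}$ ($B{\left(T \right)} = 8 \frac{T}{9} = \frac{8 T}{9}$)
$j{\left(R \right)} = 3 - \frac{124 R}{27}$ ($j{\left(R \right)} = 3 + \frac{8}{9} \left(- \frac{31}{6}\right) R = 3 - \frac{124 R}{27}$)
$x = 147723912$ ($x = - 3 \left(-8650 + \left(7422 - 1018\right)\right) \left(2832 + 19092\right) = - 3 \left(-8650 + \left(7422 - 1018\right)\right) 21924 = - 3 \left(-8650 + 6404\right) 21924 = - 3 \left(\left(-2246\right) 21924\right) = \left(-3\right) \left(-49241304\right) = 147723912$)
$\left(G + j{\left(-27 \right)}\right) - x = \left(-18217 + \left(3 - -124\right)\right) - 147723912 = \left(-18217 + \left(3 + 124\right)\right) - 147723912 = \left(-18217 + 127\right) - 147723912 = -18090 - 147723912 = -147742002$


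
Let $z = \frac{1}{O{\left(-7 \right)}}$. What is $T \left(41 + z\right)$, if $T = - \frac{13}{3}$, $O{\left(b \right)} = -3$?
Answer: $- \frac{1586}{9} \approx -176.22$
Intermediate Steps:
$T = - \frac{13}{3}$ ($T = \left(-13\right) \frac{1}{3} = - \frac{13}{3} \approx -4.3333$)
$z = - \frac{1}{3}$ ($z = \frac{1}{-3} = - \frac{1}{3} \approx -0.33333$)
$T \left(41 + z\right) = - \frac{13 \left(41 - \frac{1}{3}\right)}{3} = \left(- \frac{13}{3}\right) \frac{122}{3} = - \frac{1586}{9}$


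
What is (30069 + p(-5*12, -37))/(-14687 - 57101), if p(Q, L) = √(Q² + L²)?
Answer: -30069/71788 - √4969/71788 ≈ -0.41984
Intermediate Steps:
p(Q, L) = √(L² + Q²)
(30069 + p(-5*12, -37))/(-14687 - 57101) = (30069 + √((-37)² + (-5*12)²))/(-14687 - 57101) = (30069 + √(1369 + (-60)²))/(-71788) = (30069 + √(1369 + 3600))*(-1/71788) = (30069 + √4969)*(-1/71788) = -30069/71788 - √4969/71788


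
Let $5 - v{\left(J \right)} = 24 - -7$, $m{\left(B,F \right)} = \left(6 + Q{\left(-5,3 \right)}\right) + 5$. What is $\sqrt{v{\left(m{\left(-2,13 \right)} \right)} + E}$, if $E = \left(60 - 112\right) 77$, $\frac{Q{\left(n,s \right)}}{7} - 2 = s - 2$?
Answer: $i \sqrt{4030} \approx 63.482 i$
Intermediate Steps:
$Q{\left(n,s \right)} = 7 s$ ($Q{\left(n,s \right)} = 14 + 7 \left(s - 2\right) = 14 + 7 \left(-2 + s\right) = 14 + \left(-14 + 7 s\right) = 7 s$)
$m{\left(B,F \right)} = 32$ ($m{\left(B,F \right)} = \left(6 + 7 \cdot 3\right) + 5 = \left(6 + 21\right) + 5 = 27 + 5 = 32$)
$v{\left(J \right)} = -26$ ($v{\left(J \right)} = 5 - \left(24 - -7\right) = 5 - \left(24 + 7\right) = 5 - 31 = -26$)
$E = -4004$ ($E = \left(-52\right) 77 = -4004$)
$\sqrt{v{\left(m{\left(-2,13 \right)} \right)} + E} = \sqrt{-26 - 4004} = \sqrt{-4030} = i \sqrt{4030}$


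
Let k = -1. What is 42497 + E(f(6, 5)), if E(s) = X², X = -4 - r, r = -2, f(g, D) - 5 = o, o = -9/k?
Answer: 42501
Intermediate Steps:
o = 9 (o = -9/(-1) = -9*(-1) = 9)
f(g, D) = 14 (f(g, D) = 5 + 9 = 14)
X = -2 (X = -4 - 1*(-2) = -4 + 2 = -2)
E(s) = 4 (E(s) = (-2)² = 4)
42497 + E(f(6, 5)) = 42497 + 4 = 42501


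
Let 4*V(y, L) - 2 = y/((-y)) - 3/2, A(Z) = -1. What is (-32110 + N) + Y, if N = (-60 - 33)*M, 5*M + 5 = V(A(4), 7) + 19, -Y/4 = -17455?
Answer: 1498077/40 ≈ 37452.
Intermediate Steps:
Y = 69820 (Y = -4*(-17455) = 69820)
V(y, L) = -⅛ (V(y, L) = ½ + (y/((-y)) - 3/2)/4 = ½ + (y*(-1/y) - 3*½)/4 = ½ + (-1 - 3/2)/4 = ½ + (¼)*(-5/2) = ½ - 5/8 = -⅛)
M = 111/40 (M = -1 + (-⅛ + 19)/5 = -1 + (⅕)*(151/8) = -1 + 151/40 = 111/40 ≈ 2.7750)
N = -10323/40 (N = (-60 - 33)*(111/40) = -93*111/40 = -10323/40 ≈ -258.08)
(-32110 + N) + Y = (-32110 - 10323/40) + 69820 = -1294723/40 + 69820 = 1498077/40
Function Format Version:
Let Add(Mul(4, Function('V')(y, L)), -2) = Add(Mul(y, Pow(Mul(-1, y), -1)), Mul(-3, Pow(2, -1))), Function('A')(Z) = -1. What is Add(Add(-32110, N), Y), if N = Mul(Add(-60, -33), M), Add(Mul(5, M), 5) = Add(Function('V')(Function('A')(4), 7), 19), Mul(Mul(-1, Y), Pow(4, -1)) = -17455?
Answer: Rational(1498077, 40) ≈ 37452.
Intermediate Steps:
Y = 69820 (Y = Mul(-4, -17455) = 69820)
Function('V')(y, L) = Rational(-1, 8) (Function('V')(y, L) = Add(Rational(1, 2), Mul(Rational(1, 4), Add(Mul(y, Pow(Mul(-1, y), -1)), Mul(-3, Pow(2, -1))))) = Add(Rational(1, 2), Mul(Rational(1, 4), Add(Mul(y, Mul(-1, Pow(y, -1))), Mul(-3, Rational(1, 2))))) = Add(Rational(1, 2), Mul(Rational(1, 4), Add(-1, Rational(-3, 2)))) = Add(Rational(1, 2), Mul(Rational(1, 4), Rational(-5, 2))) = Add(Rational(1, 2), Rational(-5, 8)) = Rational(-1, 8))
M = Rational(111, 40) (M = Add(-1, Mul(Rational(1, 5), Add(Rational(-1, 8), 19))) = Add(-1, Mul(Rational(1, 5), Rational(151, 8))) = Add(-1, Rational(151, 40)) = Rational(111, 40) ≈ 2.7750)
N = Rational(-10323, 40) (N = Mul(Add(-60, -33), Rational(111, 40)) = Mul(-93, Rational(111, 40)) = Rational(-10323, 40) ≈ -258.08)
Add(Add(-32110, N), Y) = Add(Add(-32110, Rational(-10323, 40)), 69820) = Add(Rational(-1294723, 40), 69820) = Rational(1498077, 40)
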